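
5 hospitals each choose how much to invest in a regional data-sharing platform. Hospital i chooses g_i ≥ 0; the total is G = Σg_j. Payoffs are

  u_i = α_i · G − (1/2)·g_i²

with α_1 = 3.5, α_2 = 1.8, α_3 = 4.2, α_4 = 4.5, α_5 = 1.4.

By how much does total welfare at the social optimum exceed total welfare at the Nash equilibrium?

Hospital i's FOC: ∂u_i/∂g_i = α_i − g_i = 0, so g_i* = α_i.
NE contributions = (3.5, 1.8, 4.2, 4.5, 1.4); G = 15.4.
W^NE = (Σα)·G − ½Σα_i² = 15.4² − ½·55.34 = 209.49.
Planner sets g_i = Σα_j = 15.4 for every i, so G^SO = 5·15.4 = 77.
W^SO = (Σα)·G^SO − ½·5·(Σα)² = (5/2)·15.4² = 592.9.
Deadweight loss = W^SO − W^NE = 383.41.

383.41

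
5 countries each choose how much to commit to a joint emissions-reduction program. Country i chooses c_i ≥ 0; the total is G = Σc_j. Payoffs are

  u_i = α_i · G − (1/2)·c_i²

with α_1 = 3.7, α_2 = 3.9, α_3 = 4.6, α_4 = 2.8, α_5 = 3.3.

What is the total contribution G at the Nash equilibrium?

Country i's FOC: ∂u_i/∂c_i = α_i − c_i = 0, so c_i* = α_i.
NE contributions = (3.7, 3.9, 4.6, 2.8, 3.3); G = 18.3.

18.3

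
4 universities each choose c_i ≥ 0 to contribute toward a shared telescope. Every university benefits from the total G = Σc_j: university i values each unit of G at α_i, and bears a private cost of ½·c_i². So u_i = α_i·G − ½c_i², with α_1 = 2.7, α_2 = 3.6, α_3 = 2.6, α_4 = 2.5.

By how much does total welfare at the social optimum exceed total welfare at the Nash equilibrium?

University i's FOC: ∂u_i/∂c_i = α_i − c_i = 0, so c_i* = α_i.
NE contributions = (2.7, 3.6, 2.6, 2.5); G = 11.4.
W^NE = (Σα)·G − ½Σα_i² = 11.4² − ½·33.26 = 113.33.
Planner sets c_i = Σα_j = 11.4 for every i, so G^SO = 4·11.4 = 45.6.
W^SO = (Σα)·G^SO − ½·4·(Σα)² = (4/2)·11.4² = 259.92.
Deadweight loss = W^SO − W^NE = 146.59.

146.59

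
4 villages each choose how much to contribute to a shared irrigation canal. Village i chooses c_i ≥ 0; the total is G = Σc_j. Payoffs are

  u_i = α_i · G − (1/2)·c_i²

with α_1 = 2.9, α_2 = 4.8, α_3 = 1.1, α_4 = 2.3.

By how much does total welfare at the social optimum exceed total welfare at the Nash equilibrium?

Village i's FOC: ∂u_i/∂c_i = α_i − c_i = 0, so c_i* = α_i.
NE contributions = (2.9, 4.8, 1.1, 2.3); G = 11.1.
W^NE = (Σα)·G − ½Σα_i² = 11.1² − ½·37.95 = 104.235.
Planner sets c_i = Σα_j = 11.1 for every i, so G^SO = 4·11.1 = 44.4.
W^SO = (Σα)·G^SO − ½·4·(Σα)² = (4/2)·11.1² = 246.42.
Deadweight loss = W^SO − W^NE = 142.185.

142.185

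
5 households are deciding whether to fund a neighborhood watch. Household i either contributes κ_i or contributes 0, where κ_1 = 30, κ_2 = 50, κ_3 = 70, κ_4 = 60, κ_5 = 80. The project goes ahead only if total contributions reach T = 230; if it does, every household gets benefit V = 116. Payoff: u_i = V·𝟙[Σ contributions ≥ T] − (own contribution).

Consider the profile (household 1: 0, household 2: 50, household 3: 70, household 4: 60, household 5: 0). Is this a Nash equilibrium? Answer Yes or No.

No

Total = 180 < 230: not provided.
Household 1 (pledges 0, payoff 0): pledging 30 → total 210, payoff -30. No gain.
Household 2 (pledges 50, payoff -50): dropping to 0 → total 130, payoff 0. Profitable deviation.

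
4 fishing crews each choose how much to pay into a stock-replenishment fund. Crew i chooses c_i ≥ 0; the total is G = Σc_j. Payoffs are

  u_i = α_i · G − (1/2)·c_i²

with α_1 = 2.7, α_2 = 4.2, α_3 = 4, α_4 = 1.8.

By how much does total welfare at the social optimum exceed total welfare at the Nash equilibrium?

Crew i's FOC: ∂u_i/∂c_i = α_i − c_i = 0, so c_i* = α_i.
NE contributions = (2.7, 4.2, 4, 1.8); G = 12.7.
W^NE = (Σα)·G − ½Σα_i² = 12.7² − ½·44.17 = 139.205.
Planner sets c_i = Σα_j = 12.7 for every i, so G^SO = 4·12.7 = 50.8.
W^SO = (Σα)·G^SO − ½·4·(Σα)² = (4/2)·12.7² = 322.58.
Deadweight loss = W^SO − W^NE = 183.375.

183.375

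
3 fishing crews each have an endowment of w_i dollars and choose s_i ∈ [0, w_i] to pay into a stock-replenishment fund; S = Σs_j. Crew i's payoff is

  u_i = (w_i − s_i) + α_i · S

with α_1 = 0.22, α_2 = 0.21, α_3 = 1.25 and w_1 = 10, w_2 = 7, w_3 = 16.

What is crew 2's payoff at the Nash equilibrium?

∂u_i/∂s_i = α_i − 1, so crew i contributes w_i if α_i > 1, else 0.
α_i > 1 for i ∈ {3}; NE contributions (0, 0, 16), S = 16.
u_2 = (7 − 0) + 0.21·16 = 10.36.

10.36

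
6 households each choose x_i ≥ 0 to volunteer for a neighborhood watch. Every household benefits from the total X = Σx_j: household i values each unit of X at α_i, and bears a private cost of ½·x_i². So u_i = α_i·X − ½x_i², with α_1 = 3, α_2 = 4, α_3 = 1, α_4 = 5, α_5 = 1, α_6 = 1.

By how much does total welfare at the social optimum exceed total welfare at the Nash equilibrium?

476.5

Household i's FOC: ∂u_i/∂x_i = α_i − x_i = 0, so x_i* = α_i.
NE contributions = (3, 4, 1, 5, 1, 1); X = 15.
W^NE = (Σα)·X − ½Σα_i² = 15² − ½·53 = 198.5.
Planner sets x_i = Σα_j = 15 for every i, so X^SO = 6·15 = 90.
W^SO = (Σα)·X^SO − ½·6·(Σα)² = (6/2)·15² = 675.
Deadweight loss = W^SO − W^NE = 476.5.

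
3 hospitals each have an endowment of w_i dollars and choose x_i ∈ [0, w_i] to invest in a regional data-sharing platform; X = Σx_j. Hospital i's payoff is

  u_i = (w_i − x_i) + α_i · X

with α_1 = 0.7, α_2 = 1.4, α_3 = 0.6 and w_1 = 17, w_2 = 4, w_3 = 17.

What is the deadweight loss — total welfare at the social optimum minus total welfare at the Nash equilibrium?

∂u_i/∂x_i = α_i − 1, so hospital i contributes w_i if α_i > 1, else 0.
α_i > 1 for i ∈ {2}; NE contributions (0, 4, 0), X = 4.
W^NE = Σw_i − X^NE + (Σα_i)·X^NE = 38 + 1.7·4 = 44.8.
Planner: ∂(Σu_j)/∂x_i = Σα_j − 1 = 1.7 > 0, so everyone contributes w_i; X^SO = 38, W^SO = 38 + 1.7·38 = 102.6.
Deadweight loss = 57.8.

57.8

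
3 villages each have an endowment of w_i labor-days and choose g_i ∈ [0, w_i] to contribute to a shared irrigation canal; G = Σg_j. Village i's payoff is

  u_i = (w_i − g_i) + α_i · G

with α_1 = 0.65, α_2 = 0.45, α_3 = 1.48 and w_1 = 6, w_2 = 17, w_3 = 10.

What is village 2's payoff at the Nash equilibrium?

∂u_i/∂g_i = α_i − 1, so village i contributes w_i if α_i > 1, else 0.
α_i > 1 for i ∈ {3}; NE contributions (0, 0, 10), G = 10.
u_2 = (17 − 0) + 0.45·10 = 21.5.

21.5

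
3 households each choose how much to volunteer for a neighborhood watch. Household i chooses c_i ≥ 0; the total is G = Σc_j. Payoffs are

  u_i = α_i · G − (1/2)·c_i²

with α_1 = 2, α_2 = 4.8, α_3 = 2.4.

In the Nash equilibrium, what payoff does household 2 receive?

Household i's FOC: ∂u_i/∂c_i = α_i − c_i = 0, so c_i* = α_i.
NE contributions = (2, 4.8, 2.4); G = 9.2.
u_2 = α_2·G − ½·(c_2)² = 4.8·9.2 − ½·4.8² = 32.64.

32.64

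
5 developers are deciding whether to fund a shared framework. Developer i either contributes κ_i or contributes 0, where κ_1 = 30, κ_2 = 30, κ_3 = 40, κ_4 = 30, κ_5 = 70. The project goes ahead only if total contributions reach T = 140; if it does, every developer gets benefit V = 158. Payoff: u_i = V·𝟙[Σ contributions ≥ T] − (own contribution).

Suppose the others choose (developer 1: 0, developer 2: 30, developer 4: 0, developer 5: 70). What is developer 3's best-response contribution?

Others' total = 100. Contributing 40 brings total to 140 ≥ 140: gain V − κ_3 = 118.
Best response: 40.

40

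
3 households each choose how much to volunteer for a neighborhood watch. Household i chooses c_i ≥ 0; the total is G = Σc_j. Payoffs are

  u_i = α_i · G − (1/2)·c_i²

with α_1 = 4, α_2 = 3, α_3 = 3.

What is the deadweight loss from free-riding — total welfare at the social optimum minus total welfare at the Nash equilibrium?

67

Household i's FOC: ∂u_i/∂c_i = α_i − c_i = 0, so c_i* = α_i.
NE contributions = (4, 3, 3); G = 10.
W^NE = (Σα)·G − ½Σα_i² = 10² − ½·34 = 83.
Planner sets c_i = Σα_j = 10 for every i, so G^SO = 3·10 = 30.
W^SO = (Σα)·G^SO − ½·3·(Σα)² = (3/2)·10² = 150.
Deadweight loss = W^SO − W^NE = 67.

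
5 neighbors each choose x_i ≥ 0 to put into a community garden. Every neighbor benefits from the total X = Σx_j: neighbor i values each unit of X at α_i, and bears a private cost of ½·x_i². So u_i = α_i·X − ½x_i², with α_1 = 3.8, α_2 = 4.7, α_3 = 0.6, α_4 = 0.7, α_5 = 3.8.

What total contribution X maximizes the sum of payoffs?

Planner FOC: ∂(Σu_j)/∂x_i = (Σα_j) − x_i = 0, so x_i^SO = Σα_j = 13.6 for every i; X^SO = 68.

68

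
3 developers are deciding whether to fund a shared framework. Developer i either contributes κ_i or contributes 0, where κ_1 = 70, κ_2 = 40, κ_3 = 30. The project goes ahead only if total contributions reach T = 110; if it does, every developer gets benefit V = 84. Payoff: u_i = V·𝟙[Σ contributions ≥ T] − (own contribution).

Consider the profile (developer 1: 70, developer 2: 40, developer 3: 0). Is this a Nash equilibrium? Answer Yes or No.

Total = 110 ≥ 110: provided.
Developer 1 (pledges 70, payoff 14): dropping to 0 → total 40, payoff 0. No gain.
Developer 2 (pledges 40, payoff 44): dropping to 0 → total 70, payoff 0. No gain.
Developer 3 (pledges 0, payoff 84): pledging 30 → total 140, payoff 54. No gain.

Yes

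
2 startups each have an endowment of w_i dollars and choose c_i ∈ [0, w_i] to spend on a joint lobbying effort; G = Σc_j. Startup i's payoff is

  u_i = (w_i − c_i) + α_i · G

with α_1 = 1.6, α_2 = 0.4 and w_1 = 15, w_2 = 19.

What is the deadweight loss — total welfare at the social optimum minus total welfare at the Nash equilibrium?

∂u_i/∂c_i = α_i − 1, so startup i contributes w_i if α_i > 1, else 0.
α_i > 1 for i ∈ {1}; NE contributions (15, 0), G = 15.
W^NE = Σw_i − G^NE + (Σα_i)·G^NE = 34 + 1·15 = 49.
Planner: ∂(Σu_j)/∂c_i = Σα_j − 1 = 1 > 0, so everyone contributes w_i; G^SO = 34, W^SO = 34 + 1·34 = 68.
Deadweight loss = 19.

19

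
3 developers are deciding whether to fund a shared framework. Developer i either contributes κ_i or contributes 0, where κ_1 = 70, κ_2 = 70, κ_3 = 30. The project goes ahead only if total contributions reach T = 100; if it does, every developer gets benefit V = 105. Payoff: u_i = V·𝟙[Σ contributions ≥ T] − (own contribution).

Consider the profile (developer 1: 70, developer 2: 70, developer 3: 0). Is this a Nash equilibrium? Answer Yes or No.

Yes

Total = 140 ≥ 100: provided.
Developer 1 (pledges 70, payoff 35): dropping to 0 → total 70, payoff 0. No gain.
Developer 2 (pledges 70, payoff 35): dropping to 0 → total 70, payoff 0. No gain.
Developer 3 (pledges 0, payoff 105): pledging 30 → total 170, payoff 75. No gain.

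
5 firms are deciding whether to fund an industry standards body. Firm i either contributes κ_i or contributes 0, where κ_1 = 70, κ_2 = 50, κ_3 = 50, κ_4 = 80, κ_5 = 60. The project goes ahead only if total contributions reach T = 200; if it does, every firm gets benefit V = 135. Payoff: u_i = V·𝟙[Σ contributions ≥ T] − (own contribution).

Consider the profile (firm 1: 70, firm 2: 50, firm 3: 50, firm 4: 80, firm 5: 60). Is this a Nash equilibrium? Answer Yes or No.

Total = 310 ≥ 200: provided.
Firm 1 (pledges 70, payoff 65): dropping to 0 → total 240, payoff 135. Profitable deviation.

No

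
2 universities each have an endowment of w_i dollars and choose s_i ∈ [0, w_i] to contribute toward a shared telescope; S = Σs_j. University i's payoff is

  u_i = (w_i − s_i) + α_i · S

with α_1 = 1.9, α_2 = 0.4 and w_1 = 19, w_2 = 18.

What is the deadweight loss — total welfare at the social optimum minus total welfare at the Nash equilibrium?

23.4

∂u_i/∂s_i = α_i − 1, so university i contributes w_i if α_i > 1, else 0.
α_i > 1 for i ∈ {1}; NE contributions (19, 0), S = 19.
W^NE = Σw_i − S^NE + (Σα_i)·S^NE = 37 + 1.3·19 = 61.7.
Planner: ∂(Σu_j)/∂s_i = Σα_j − 1 = 1.3 > 0, so everyone contributes w_i; S^SO = 37, W^SO = 37 + 1.3·37 = 85.1.
Deadweight loss = 23.4.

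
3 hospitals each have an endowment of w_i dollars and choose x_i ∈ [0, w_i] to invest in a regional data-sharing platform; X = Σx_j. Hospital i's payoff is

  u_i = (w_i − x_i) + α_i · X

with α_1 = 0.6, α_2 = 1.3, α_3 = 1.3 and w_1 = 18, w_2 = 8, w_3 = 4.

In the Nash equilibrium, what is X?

12

∂u_i/∂x_i = α_i − 1, so hospital i contributes w_i if α_i > 1, else 0.
α_i > 1 for i ∈ {2, 3}; NE contributions (0, 8, 4), X = 12.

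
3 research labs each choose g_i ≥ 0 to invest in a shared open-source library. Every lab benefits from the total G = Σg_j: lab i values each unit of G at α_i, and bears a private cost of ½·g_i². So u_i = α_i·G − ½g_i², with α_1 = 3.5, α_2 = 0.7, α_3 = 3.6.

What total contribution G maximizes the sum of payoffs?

Planner FOC: ∂(Σu_j)/∂g_i = (Σα_j) − g_i = 0, so g_i^SO = Σα_j = 7.8 for every i; G^SO = 23.4.

23.4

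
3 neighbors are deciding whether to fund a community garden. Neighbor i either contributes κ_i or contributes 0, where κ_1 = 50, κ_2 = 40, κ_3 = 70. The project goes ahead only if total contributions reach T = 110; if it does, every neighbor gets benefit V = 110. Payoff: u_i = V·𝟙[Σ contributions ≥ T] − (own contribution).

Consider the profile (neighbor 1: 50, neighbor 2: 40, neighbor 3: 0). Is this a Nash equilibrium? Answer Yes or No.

No

Total = 90 < 110: not provided.
Neighbor 1 (pledges 50, payoff -50): dropping to 0 → total 40, payoff 0. Profitable deviation.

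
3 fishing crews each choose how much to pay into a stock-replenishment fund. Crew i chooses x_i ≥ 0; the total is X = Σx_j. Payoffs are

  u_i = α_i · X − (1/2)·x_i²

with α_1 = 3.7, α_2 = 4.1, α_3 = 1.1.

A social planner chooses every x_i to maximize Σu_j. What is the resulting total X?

26.7

Planner FOC: ∂(Σu_j)/∂x_i = (Σα_j) − x_i = 0, so x_i^SO = Σα_j = 8.9 for every i; X^SO = 26.7.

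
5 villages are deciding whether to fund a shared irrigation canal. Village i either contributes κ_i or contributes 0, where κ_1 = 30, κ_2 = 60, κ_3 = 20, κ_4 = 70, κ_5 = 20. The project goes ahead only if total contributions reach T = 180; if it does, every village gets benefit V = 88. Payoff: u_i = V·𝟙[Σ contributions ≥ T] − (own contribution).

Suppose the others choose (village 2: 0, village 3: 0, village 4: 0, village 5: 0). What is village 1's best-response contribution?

Others' total = 0. Even contributing 30 gives 30 < 180: no benefit either way.
Best response: 0.

0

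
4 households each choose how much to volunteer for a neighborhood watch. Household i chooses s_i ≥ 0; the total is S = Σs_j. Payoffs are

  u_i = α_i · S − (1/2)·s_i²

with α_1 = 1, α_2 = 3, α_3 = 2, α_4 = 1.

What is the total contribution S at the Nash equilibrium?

7

Household i's FOC: ∂u_i/∂s_i = α_i − s_i = 0, so s_i* = α_i.
NE contributions = (1, 3, 2, 1); S = 7.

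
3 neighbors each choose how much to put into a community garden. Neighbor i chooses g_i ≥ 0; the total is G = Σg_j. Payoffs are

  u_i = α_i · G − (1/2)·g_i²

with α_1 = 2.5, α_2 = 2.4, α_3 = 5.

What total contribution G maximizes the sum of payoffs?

Planner FOC: ∂(Σu_j)/∂g_i = (Σα_j) − g_i = 0, so g_i^SO = Σα_j = 9.9 for every i; G^SO = 29.7.

29.7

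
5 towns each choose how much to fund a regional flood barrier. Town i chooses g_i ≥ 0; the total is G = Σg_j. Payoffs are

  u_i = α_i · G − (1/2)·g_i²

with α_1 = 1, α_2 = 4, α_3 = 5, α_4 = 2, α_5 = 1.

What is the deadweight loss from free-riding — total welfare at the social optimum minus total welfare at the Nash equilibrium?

277

Town i's FOC: ∂u_i/∂g_i = α_i − g_i = 0, so g_i* = α_i.
NE contributions = (1, 4, 5, 2, 1); G = 13.
W^NE = (Σα)·G − ½Σα_i² = 13² − ½·47 = 145.5.
Planner sets g_i = Σα_j = 13 for every i, so G^SO = 5·13 = 65.
W^SO = (Σα)·G^SO − ½·5·(Σα)² = (5/2)·13² = 422.5.
Deadweight loss = W^SO − W^NE = 277.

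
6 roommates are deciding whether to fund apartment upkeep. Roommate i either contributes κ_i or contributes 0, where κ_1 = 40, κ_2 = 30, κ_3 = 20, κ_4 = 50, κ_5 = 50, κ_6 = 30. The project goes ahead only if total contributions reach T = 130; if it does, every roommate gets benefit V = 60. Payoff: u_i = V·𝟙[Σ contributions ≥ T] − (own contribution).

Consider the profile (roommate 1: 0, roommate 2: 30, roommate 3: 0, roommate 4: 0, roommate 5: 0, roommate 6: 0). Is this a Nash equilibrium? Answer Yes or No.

No

Total = 30 < 130: not provided.
Roommate 1 (pledges 0, payoff 0): pledging 40 → total 70, payoff -40. No gain.
Roommate 2 (pledges 30, payoff -30): dropping to 0 → total 0, payoff 0. Profitable deviation.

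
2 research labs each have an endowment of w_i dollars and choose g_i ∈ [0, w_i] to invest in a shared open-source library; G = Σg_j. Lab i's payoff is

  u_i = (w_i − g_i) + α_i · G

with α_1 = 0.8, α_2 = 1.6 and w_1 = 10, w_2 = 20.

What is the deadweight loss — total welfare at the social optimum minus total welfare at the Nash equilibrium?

∂u_i/∂g_i = α_i − 1, so lab i contributes w_i if α_i > 1, else 0.
α_i > 1 for i ∈ {2}; NE contributions (0, 20), G = 20.
W^NE = Σw_i − G^NE + (Σα_i)·G^NE = 30 + 1.4·20 = 58.
Planner: ∂(Σu_j)/∂g_i = Σα_j − 1 = 1.4 > 0, so everyone contributes w_i; G^SO = 30, W^SO = 30 + 1.4·30 = 72.
Deadweight loss = 14.

14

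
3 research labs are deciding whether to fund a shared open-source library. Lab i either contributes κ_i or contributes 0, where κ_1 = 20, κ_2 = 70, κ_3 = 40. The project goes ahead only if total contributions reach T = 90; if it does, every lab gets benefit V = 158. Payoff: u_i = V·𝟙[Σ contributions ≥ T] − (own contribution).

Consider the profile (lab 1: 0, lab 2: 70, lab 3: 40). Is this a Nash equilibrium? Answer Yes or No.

Yes

Total = 110 ≥ 90: provided.
Lab 1 (pledges 0, payoff 158): pledging 20 → total 130, payoff 138. No gain.
Lab 2 (pledges 70, payoff 88): dropping to 0 → total 40, payoff 0. No gain.
Lab 3 (pledges 40, payoff 118): dropping to 0 → total 70, payoff 0. No gain.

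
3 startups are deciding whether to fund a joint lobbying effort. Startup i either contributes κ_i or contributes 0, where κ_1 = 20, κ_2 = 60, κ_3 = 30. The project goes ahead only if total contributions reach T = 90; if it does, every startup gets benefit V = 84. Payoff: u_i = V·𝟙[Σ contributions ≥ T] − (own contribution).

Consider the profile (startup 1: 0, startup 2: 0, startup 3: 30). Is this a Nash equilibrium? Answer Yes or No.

Total = 30 < 90: not provided.
Startup 1 (pledges 0, payoff 0): pledging 20 → total 50, payoff -20. No gain.
Startup 2 (pledges 0, payoff 0): pledging 60 → total 90, payoff 24. Profitable deviation.

No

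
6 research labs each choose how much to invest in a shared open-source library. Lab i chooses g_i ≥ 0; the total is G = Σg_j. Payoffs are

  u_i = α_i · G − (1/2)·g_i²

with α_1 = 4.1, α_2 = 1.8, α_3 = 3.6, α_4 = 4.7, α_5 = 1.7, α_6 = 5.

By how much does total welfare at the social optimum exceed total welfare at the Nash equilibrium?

915.115

Lab i's FOC: ∂u_i/∂g_i = α_i − g_i = 0, so g_i* = α_i.
NE contributions = (4.1, 1.8, 3.6, 4.7, 1.7, 5); G = 20.9.
W^NE = (Σα)·G − ½Σα_i² = 20.9² − ½·82.99 = 395.315.
Planner sets g_i = Σα_j = 20.9 for every i, so G^SO = 6·20.9 = 125.4.
W^SO = (Σα)·G^SO − ½·6·(Σα)² = (6/2)·20.9² = 1310.43.
Deadweight loss = W^SO − W^NE = 915.115.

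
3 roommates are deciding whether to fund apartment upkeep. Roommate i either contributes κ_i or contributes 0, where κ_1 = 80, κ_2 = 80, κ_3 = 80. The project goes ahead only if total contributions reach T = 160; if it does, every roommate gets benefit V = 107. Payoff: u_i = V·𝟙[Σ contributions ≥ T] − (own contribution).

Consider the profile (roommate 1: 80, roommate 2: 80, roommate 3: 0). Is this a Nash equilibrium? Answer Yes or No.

Yes

Total = 160 ≥ 160: provided.
Roommate 1 (pledges 80, payoff 27): dropping to 0 → total 80, payoff 0. No gain.
Roommate 2 (pledges 80, payoff 27): dropping to 0 → total 80, payoff 0. No gain.
Roommate 3 (pledges 0, payoff 107): pledging 80 → total 240, payoff 27. No gain.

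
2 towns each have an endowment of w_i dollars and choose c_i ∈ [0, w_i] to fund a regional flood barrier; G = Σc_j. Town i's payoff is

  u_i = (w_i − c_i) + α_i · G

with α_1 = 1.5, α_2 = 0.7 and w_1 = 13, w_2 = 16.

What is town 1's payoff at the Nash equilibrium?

∂u_i/∂c_i = α_i − 1, so town i contributes w_i if α_i > 1, else 0.
α_i > 1 for i ∈ {1}; NE contributions (13, 0), G = 13.
u_1 = (13 − 13) + 1.5·13 = 19.5.

19.5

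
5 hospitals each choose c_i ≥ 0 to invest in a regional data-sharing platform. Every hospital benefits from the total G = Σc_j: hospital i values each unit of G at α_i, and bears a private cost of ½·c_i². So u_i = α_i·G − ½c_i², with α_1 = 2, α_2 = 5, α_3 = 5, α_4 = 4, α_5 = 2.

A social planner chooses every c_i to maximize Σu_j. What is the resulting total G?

Planner FOC: ∂(Σu_j)/∂c_i = (Σα_j) − c_i = 0, so c_i^SO = Σα_j = 18 for every i; G^SO = 90.

90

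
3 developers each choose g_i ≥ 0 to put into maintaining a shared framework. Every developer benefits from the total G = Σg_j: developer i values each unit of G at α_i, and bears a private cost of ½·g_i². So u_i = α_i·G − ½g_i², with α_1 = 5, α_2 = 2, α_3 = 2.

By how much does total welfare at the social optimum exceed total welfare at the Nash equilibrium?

57

Developer i's FOC: ∂u_i/∂g_i = α_i − g_i = 0, so g_i* = α_i.
NE contributions = (5, 2, 2); G = 9.
W^NE = (Σα)·G − ½Σα_i² = 9² − ½·33 = 64.5.
Planner sets g_i = Σα_j = 9 for every i, so G^SO = 3·9 = 27.
W^SO = (Σα)·G^SO − ½·3·(Σα)² = (3/2)·9² = 121.5.
Deadweight loss = W^SO − W^NE = 57.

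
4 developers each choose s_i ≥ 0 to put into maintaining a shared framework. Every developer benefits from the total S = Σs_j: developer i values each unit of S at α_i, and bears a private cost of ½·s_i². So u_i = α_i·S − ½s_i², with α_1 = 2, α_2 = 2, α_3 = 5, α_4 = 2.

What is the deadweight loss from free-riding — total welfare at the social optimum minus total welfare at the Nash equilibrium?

139.5

Developer i's FOC: ∂u_i/∂s_i = α_i − s_i = 0, so s_i* = α_i.
NE contributions = (2, 2, 5, 2); S = 11.
W^NE = (Σα)·S − ½Σα_i² = 11² − ½·37 = 102.5.
Planner sets s_i = Σα_j = 11 for every i, so S^SO = 4·11 = 44.
W^SO = (Σα)·S^SO − ½·4·(Σα)² = (4/2)·11² = 242.
Deadweight loss = W^SO − W^NE = 139.5.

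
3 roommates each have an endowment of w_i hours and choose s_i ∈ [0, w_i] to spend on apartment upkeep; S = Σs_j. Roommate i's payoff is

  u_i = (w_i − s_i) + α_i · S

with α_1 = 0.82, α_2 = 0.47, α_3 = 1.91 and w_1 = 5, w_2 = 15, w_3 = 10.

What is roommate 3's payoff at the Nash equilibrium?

19.1

∂u_i/∂s_i = α_i − 1, so roommate i contributes w_i if α_i > 1, else 0.
α_i > 1 for i ∈ {3}; NE contributions (0, 0, 10), S = 10.
u_3 = (10 − 10) + 1.91·10 = 19.1.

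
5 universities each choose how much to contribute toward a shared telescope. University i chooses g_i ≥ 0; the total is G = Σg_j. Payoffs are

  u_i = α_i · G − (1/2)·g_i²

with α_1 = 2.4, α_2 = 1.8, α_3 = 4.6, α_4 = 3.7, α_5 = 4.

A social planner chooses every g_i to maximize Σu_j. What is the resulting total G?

82.5

Planner FOC: ∂(Σu_j)/∂g_i = (Σα_j) − g_i = 0, so g_i^SO = Σα_j = 16.5 for every i; G^SO = 82.5.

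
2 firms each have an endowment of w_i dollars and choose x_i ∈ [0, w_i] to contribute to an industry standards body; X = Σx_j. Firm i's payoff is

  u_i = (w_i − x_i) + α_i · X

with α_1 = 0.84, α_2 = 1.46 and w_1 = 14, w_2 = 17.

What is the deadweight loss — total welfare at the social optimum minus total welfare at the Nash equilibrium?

∂u_i/∂x_i = α_i − 1, so firm i contributes w_i if α_i > 1, else 0.
α_i > 1 for i ∈ {2}; NE contributions (0, 17), X = 17.
W^NE = Σw_i − X^NE + (Σα_i)·X^NE = 31 + 1.3·17 = 53.1.
Planner: ∂(Σu_j)/∂x_i = Σα_j − 1 = 1.3 > 0, so everyone contributes w_i; X^SO = 31, W^SO = 31 + 1.3·31 = 71.3.
Deadweight loss = 18.2.

18.2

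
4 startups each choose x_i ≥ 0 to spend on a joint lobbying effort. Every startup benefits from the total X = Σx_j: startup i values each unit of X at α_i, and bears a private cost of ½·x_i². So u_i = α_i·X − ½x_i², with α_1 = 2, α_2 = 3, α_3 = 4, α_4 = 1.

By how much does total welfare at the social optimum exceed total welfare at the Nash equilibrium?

Startup i's FOC: ∂u_i/∂x_i = α_i − x_i = 0, so x_i* = α_i.
NE contributions = (2, 3, 4, 1); X = 10.
W^NE = (Σα)·X − ½Σα_i² = 10² − ½·30 = 85.
Planner sets x_i = Σα_j = 10 for every i, so X^SO = 4·10 = 40.
W^SO = (Σα)·X^SO − ½·4·(Σα)² = (4/2)·10² = 200.
Deadweight loss = W^SO − W^NE = 115.

115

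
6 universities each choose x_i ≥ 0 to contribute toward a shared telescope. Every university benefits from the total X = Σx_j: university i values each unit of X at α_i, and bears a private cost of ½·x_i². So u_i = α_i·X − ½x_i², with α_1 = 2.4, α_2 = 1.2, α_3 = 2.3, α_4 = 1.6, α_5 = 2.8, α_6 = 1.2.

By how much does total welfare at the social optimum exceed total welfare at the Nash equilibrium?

University i's FOC: ∂u_i/∂x_i = α_i − x_i = 0, so x_i* = α_i.
NE contributions = (2.4, 1.2, 2.3, 1.6, 2.8, 1.2); X = 11.5.
W^NE = (Σα)·X − ½Σα_i² = 11.5² − ½·24.33 = 120.085.
Planner sets x_i = Σα_j = 11.5 for every i, so X^SO = 6·11.5 = 69.
W^SO = (Σα)·X^SO − ½·6·(Σα)² = (6/2)·11.5² = 396.75.
Deadweight loss = W^SO − W^NE = 276.665.

276.665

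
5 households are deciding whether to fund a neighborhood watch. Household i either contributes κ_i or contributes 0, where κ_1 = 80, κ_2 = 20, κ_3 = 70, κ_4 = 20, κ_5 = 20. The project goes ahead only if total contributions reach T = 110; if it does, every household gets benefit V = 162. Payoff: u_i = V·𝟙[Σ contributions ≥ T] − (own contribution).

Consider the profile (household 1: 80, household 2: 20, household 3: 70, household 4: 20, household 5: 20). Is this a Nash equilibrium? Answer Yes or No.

Total = 210 ≥ 110: provided.
Household 1 (pledges 80, payoff 82): dropping to 0 → total 130, payoff 162. Profitable deviation.

No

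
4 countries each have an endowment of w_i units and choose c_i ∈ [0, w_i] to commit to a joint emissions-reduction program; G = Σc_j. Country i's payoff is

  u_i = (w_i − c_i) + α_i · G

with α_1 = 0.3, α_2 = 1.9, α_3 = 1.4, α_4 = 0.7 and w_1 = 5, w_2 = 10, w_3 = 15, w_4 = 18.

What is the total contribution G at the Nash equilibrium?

∂u_i/∂c_i = α_i − 1, so country i contributes w_i if α_i > 1, else 0.
α_i > 1 for i ∈ {2, 3}; NE contributions (0, 10, 15, 0), G = 25.

25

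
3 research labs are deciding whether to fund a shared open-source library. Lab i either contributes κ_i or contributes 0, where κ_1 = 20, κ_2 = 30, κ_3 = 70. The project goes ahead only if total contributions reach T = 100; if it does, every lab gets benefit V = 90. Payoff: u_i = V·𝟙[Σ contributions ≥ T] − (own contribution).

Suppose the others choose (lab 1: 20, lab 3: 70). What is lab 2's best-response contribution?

30

Others' total = 90. Contributing 30 brings total to 120 ≥ 100: gain V − κ_2 = 60.
Best response: 30.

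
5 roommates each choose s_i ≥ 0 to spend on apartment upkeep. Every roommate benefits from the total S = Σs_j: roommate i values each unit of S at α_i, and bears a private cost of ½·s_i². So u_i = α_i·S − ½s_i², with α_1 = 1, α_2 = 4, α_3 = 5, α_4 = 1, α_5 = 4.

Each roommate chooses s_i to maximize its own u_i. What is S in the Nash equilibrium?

15

Roommate i's FOC: ∂u_i/∂s_i = α_i − s_i = 0, so s_i* = α_i.
NE contributions = (1, 4, 5, 1, 4); S = 15.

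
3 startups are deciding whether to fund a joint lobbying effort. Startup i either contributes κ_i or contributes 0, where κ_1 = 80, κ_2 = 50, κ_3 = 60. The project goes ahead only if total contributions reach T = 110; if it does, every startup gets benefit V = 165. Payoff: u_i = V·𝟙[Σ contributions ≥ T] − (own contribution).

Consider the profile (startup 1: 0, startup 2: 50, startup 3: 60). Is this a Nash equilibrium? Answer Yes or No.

Total = 110 ≥ 110: provided.
Startup 1 (pledges 0, payoff 165): pledging 80 → total 190, payoff 85. No gain.
Startup 2 (pledges 50, payoff 115): dropping to 0 → total 60, payoff 0. No gain.
Startup 3 (pledges 60, payoff 105): dropping to 0 → total 50, payoff 0. No gain.

Yes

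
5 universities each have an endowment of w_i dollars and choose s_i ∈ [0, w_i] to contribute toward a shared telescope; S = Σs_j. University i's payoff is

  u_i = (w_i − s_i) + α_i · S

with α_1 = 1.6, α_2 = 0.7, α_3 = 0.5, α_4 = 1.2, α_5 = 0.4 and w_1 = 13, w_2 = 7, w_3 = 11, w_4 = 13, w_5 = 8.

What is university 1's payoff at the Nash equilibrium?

41.6

∂u_i/∂s_i = α_i − 1, so university i contributes w_i if α_i > 1, else 0.
α_i > 1 for i ∈ {1, 4}; NE contributions (13, 0, 0, 13, 0), S = 26.
u_1 = (13 − 13) + 1.6·26 = 41.6.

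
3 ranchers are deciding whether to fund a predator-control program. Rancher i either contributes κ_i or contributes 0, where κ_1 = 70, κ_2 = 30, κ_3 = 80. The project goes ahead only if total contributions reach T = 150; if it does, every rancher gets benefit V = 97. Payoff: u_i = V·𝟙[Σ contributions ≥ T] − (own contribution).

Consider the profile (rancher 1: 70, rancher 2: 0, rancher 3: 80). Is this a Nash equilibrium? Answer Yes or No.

Total = 150 ≥ 150: provided.
Rancher 1 (pledges 70, payoff 27): dropping to 0 → total 80, payoff 0. No gain.
Rancher 2 (pledges 0, payoff 97): pledging 30 → total 180, payoff 67. No gain.
Rancher 3 (pledges 80, payoff 17): dropping to 0 → total 70, payoff 0. No gain.

Yes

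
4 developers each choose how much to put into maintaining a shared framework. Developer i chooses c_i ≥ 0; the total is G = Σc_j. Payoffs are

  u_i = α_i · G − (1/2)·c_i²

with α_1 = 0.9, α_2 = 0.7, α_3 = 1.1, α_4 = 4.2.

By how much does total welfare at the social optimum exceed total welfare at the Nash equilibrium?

57.685

Developer i's FOC: ∂u_i/∂c_i = α_i − c_i = 0, so c_i* = α_i.
NE contributions = (0.9, 0.7, 1.1, 4.2); G = 6.9.
W^NE = (Σα)·G − ½Σα_i² = 6.9² − ½·20.15 = 37.535.
Planner sets c_i = Σα_j = 6.9 for every i, so G^SO = 4·6.9 = 27.6.
W^SO = (Σα)·G^SO − ½·4·(Σα)² = (4/2)·6.9² = 95.22.
Deadweight loss = W^SO − W^NE = 57.685.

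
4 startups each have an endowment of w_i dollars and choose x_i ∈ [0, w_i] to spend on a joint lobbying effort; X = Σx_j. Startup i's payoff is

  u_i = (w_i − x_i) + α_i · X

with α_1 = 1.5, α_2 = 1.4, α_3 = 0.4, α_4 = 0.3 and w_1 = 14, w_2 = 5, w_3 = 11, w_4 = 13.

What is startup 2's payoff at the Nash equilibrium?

∂u_i/∂x_i = α_i − 1, so startup i contributes w_i if α_i > 1, else 0.
α_i > 1 for i ∈ {1, 2}; NE contributions (14, 5, 0, 0), X = 19.
u_2 = (5 − 5) + 1.4·19 = 26.6.

26.6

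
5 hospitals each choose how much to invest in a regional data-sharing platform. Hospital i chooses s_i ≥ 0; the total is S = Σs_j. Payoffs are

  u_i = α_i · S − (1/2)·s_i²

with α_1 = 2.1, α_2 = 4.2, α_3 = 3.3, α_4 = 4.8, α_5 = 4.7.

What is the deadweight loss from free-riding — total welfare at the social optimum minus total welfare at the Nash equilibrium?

586.25

Hospital i's FOC: ∂u_i/∂s_i = α_i − s_i = 0, so s_i* = α_i.
NE contributions = (2.1, 4.2, 3.3, 4.8, 4.7); S = 19.1.
W^NE = (Σα)·S − ½Σα_i² = 19.1² − ½·78.07 = 325.775.
Planner sets s_i = Σα_j = 19.1 for every i, so S^SO = 5·19.1 = 95.5.
W^SO = (Σα)·S^SO − ½·5·(Σα)² = (5/2)·19.1² = 912.025.
Deadweight loss = W^SO − W^NE = 586.25.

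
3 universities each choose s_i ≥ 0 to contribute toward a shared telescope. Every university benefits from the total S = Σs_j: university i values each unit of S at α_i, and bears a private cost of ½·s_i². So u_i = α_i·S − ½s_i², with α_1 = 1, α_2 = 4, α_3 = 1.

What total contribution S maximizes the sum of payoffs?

Planner FOC: ∂(Σu_j)/∂s_i = (Σα_j) − s_i = 0, so s_i^SO = Σα_j = 6 for every i; S^SO = 18.

18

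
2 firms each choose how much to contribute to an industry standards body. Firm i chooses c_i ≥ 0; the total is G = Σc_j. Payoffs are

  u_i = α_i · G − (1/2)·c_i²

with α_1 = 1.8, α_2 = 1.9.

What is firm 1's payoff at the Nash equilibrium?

Firm i's FOC: ∂u_i/∂c_i = α_i − c_i = 0, so c_i* = α_i.
NE contributions = (1.8, 1.9); G = 3.7.
u_1 = α_1·G − ½·(c_1)² = 1.8·3.7 − ½·1.8² = 5.04.

5.04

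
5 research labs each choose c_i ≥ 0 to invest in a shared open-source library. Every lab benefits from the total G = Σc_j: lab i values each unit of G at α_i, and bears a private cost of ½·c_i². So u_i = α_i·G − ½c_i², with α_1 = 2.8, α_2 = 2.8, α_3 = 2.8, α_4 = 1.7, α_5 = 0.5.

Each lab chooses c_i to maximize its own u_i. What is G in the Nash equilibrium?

10.6

Lab i's FOC: ∂u_i/∂c_i = α_i − c_i = 0, so c_i* = α_i.
NE contributions = (2.8, 2.8, 2.8, 1.7, 0.5); G = 10.6.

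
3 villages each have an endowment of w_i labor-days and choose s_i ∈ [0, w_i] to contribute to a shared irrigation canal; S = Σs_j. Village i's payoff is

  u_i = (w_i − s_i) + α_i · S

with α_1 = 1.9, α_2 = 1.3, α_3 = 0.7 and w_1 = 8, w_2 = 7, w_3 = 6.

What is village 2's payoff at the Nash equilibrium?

∂u_i/∂s_i = α_i − 1, so village i contributes w_i if α_i > 1, else 0.
α_i > 1 for i ∈ {1, 2}; NE contributions (8, 7, 0), S = 15.
u_2 = (7 − 7) + 1.3·15 = 19.5.

19.5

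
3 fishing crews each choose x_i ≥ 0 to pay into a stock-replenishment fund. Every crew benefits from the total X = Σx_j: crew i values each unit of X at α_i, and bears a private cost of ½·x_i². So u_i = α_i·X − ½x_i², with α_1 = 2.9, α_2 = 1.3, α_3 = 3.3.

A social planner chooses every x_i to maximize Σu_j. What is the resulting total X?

22.5

Planner FOC: ∂(Σu_j)/∂x_i = (Σα_j) − x_i = 0, so x_i^SO = Σα_j = 7.5 for every i; X^SO = 22.5.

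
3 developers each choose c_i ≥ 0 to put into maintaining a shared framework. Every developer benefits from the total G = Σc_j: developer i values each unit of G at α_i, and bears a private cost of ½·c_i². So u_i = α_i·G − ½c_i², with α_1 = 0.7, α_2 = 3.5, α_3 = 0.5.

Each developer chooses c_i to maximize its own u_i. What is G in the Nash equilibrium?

4.7

Developer i's FOC: ∂u_i/∂c_i = α_i − c_i = 0, so c_i* = α_i.
NE contributions = (0.7, 3.5, 0.5); G = 4.7.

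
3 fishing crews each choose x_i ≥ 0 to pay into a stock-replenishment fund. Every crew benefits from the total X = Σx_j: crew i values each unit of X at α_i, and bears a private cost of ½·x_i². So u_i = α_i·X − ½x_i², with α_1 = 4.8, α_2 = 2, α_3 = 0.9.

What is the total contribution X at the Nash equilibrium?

7.7

Crew i's FOC: ∂u_i/∂x_i = α_i − x_i = 0, so x_i* = α_i.
NE contributions = (4.8, 2, 0.9); X = 7.7.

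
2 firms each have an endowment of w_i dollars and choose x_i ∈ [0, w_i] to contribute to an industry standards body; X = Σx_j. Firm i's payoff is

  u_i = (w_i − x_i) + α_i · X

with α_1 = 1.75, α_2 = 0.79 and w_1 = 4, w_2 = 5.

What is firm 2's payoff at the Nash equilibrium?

8.16

∂u_i/∂x_i = α_i − 1, so firm i contributes w_i if α_i > 1, else 0.
α_i > 1 for i ∈ {1}; NE contributions (4, 0), X = 4.
u_2 = (5 − 0) + 0.79·4 = 8.16.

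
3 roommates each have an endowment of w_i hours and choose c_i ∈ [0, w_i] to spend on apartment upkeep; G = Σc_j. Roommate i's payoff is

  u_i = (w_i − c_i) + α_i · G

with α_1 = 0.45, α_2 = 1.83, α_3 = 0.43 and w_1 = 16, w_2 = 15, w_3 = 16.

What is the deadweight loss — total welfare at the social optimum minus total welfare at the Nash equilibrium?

∂u_i/∂c_i = α_i − 1, so roommate i contributes w_i if α_i > 1, else 0.
α_i > 1 for i ∈ {2}; NE contributions (0, 15, 0), G = 15.
W^NE = Σw_i − G^NE + (Σα_i)·G^NE = 47 + 1.71·15 = 72.65.
Planner: ∂(Σu_j)/∂c_i = Σα_j − 1 = 1.71 > 0, so everyone contributes w_i; G^SO = 47, W^SO = 47 + 1.71·47 = 127.37.
Deadweight loss = 54.72.

54.72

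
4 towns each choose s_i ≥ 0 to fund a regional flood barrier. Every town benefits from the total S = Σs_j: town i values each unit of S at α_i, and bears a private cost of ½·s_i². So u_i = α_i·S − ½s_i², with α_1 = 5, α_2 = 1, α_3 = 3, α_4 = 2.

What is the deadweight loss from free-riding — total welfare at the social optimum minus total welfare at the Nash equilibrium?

Town i's FOC: ∂u_i/∂s_i = α_i − s_i = 0, so s_i* = α_i.
NE contributions = (5, 1, 3, 2); S = 11.
W^NE = (Σα)·S − ½Σα_i² = 11² − ½·39 = 101.5.
Planner sets s_i = Σα_j = 11 for every i, so S^SO = 4·11 = 44.
W^SO = (Σα)·S^SO − ½·4·(Σα)² = (4/2)·11² = 242.
Deadweight loss = W^SO − W^NE = 140.5.

140.5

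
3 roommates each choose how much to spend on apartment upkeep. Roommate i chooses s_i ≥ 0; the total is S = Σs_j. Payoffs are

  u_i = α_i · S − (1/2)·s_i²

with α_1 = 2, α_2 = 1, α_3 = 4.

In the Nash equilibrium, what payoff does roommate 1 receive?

Roommate i's FOC: ∂u_i/∂s_i = α_i − s_i = 0, so s_i* = α_i.
NE contributions = (2, 1, 4); S = 7.
u_1 = α_1·S − ½·(s_1)² = 2·7 − ½·2² = 12.

12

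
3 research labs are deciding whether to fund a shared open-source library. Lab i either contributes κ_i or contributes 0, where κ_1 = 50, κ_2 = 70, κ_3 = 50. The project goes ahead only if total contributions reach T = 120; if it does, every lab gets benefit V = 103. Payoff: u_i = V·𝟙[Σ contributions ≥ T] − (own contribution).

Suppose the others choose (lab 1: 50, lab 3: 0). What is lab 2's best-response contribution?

70

Others' total = 50. Contributing 70 brings total to 120 ≥ 120: gain V − κ_2 = 33.
Best response: 70.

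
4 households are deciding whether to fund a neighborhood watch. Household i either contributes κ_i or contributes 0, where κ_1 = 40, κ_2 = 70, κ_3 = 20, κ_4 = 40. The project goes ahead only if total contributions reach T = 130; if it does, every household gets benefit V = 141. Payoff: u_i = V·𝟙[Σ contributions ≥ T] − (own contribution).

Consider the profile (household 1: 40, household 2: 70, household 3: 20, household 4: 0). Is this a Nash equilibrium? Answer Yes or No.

Total = 130 ≥ 130: provided.
Household 1 (pledges 40, payoff 101): dropping to 0 → total 90, payoff 0. No gain.
Household 2 (pledges 70, payoff 71): dropping to 0 → total 60, payoff 0. No gain.
Household 3 (pledges 20, payoff 121): dropping to 0 → total 110, payoff 0. No gain.
Household 4 (pledges 0, payoff 141): pledging 40 → total 170, payoff 101. No gain.

Yes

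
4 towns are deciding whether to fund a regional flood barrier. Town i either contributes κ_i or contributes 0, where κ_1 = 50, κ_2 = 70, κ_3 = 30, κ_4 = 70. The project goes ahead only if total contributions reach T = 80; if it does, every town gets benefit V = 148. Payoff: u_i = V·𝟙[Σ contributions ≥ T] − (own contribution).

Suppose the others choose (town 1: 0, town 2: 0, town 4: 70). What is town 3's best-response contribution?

Others' total = 70. Contributing 30 brings total to 100 ≥ 80: gain V − κ_3 = 118.
Best response: 30.

30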